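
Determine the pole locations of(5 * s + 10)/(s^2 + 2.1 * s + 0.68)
Set denominator = 0: s^2 + 2.1*s + 0.68 = (s + 0.4)(s + 1.7) = 0 → Poles: -0.4, -1.7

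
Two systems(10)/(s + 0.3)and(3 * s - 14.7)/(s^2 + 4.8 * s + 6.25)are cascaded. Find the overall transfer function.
Series: H = H₁ · H₂ = (n₁·n₂)/(d₁·d₂).
Num: n₁·n₂ = 30*s - 147. Den: d₁·d₂ = s^3 + 5.1*s^2 + 7.69*s + 1.875.
H(s) = (30*s - 147)/(s^3 + 5.1*s^2 + 7.69*s + 1.875)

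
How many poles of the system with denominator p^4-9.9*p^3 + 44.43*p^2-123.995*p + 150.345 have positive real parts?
p^4 - 9.9*p^3 + 44.43*p^2 - 123.995*p + 150.345 = (p - 2.6)(p - 4.5)(p^2 - 2.8*p + 12.85). Poles: 1.4 + 3.3j, 1.4 - 3.3j, 2.6, 4.5. RHP poles (Re>0): 4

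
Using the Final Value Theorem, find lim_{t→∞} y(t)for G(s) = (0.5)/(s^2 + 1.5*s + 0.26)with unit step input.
FVT: lim_{t→∞} y(t) = lim_{s→0} s*Y(s) where Y(s) = G(s)/s.
= lim_{s→0} G(s) = G(0) = num(0)/den(0) = 0.5/0.26 = 1.923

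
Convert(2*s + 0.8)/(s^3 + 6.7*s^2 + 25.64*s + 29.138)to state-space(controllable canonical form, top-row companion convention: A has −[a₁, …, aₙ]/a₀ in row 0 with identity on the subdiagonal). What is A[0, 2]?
Reachable canonical form for den = s^3 + 6.7*s^2 + 25.64*s + 29.138: top row of A = -[a₁,a₂,...,aₙ]/a₀, ones on the subdiagonal, zeros elsewhere.
A = [[-6.7, -25.64, -29.138], [1, 0, 0], [0, 1, 0]].
A[0,2] = -29.138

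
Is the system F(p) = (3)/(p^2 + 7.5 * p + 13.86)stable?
Denominator: p^2 + 7.5*p + 13.86 = (p + 4.2)(p + 3.3). Poles: -3.3, -4.2. All Re(p)<0: Yes (stable)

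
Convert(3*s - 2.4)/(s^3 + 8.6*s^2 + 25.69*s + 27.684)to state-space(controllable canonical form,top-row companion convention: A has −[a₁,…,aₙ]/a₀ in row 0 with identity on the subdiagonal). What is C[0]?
Reachable canonical form: C = numerator coefficients (right-aligned, zero-padded to length n).
num = 3*s - 2.4, C = [[0, 3, -2.4]].
C[0] = 0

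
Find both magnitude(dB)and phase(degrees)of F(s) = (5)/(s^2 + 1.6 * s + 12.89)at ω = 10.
Substitute s = j*10: F(j10) = -0.0555254 - 0.0101987j.
|F| = 20*log₁₀(sqrt(Re²+Im²)) = -24.97 dB.
∠F = atan2(Im, Re) = -169.59°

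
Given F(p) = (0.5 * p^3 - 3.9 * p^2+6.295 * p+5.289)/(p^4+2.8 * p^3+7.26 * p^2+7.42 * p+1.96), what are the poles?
Set denominator = 0: p^4 + 2.8*p^3 + 7.26*p^2 + 7.42*p + 1.96 = (p + 0.4)(p + 1)(p^2 + 1.4*p + 4.9) = 0 → Poles: -0.4, -0.7 + 2.1j, -0.7 - 2.1j, -1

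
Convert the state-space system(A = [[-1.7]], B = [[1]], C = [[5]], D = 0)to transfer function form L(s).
L(s) = C(sI - A)⁻¹B + D.
Characteristic polynomial det(sI - A) = s + 1.7.
Numerator from C·adj(sI-A)·B + D·det(sI-A) = 5.
L(s) = (5)/(s + 1.7)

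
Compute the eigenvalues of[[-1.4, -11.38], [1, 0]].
Eigenvalues solve det(λI - A) = 0.
Characteristic polynomial: λ^2 + 1.4*λ + 11.38 = 0.
Roots: -0.7 + 3.3j, -0.7 - 3.3j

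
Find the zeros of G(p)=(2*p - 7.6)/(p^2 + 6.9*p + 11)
Set numerator = 0: 2*p - 7.6 = 0 → Zeros: 3.8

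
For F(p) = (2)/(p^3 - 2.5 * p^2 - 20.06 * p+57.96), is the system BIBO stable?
Denominator: p^3 - 2.5*p^2 - 20.06*p + 57.96 = (p - 3.5)(p - 3.6)(p + 4.6). Poles: -4.6, 3.5, 3.6. All Re(p)<0: No (unstable)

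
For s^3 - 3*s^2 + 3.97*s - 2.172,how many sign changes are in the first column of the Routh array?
Routh array:
s^3: [1, 3.97]; s^2: [-3, -2.172]; s^1: [3.246]; s^0: [-2.172]
First column: [1, -3, 3.246, -2.172]. Sign changes = 3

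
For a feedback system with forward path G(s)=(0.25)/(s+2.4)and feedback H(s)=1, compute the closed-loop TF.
Closed-loop T = G/(1+GH).
Numerator: G_num * H_den = 0.25.
Denominator: G_den * H_den + G_num * H_num = (s + 2.4) + (0.25) = s + 2.65.
T(s) = (0.25)/(s + 2.65)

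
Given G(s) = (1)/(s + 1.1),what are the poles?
Set denominator = 0: s + 1.1 = 0 → Poles: -1.1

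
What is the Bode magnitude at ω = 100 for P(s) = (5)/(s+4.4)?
Substitute s = j*100: P(j100) = 0.00219575 - 0.0499034j.
|P(j100)| = sqrt(Re² + Im²) = 0.04995.
20*log₁₀(0.04995) = -26.03 dB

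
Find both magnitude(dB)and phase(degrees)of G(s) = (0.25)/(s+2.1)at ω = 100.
Substitute s = j*100: G(j100) = 5.24769e-05 - 0.0024989j.
|G| = 20*log₁₀(sqrt(Re²+Im²)) = -52.04 dB.
∠G = atan2(Im, Re) = -88.80°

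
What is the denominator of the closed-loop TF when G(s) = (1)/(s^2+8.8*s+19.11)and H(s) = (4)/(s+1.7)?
Characteristic poly = G_den * H_den + G_num * H_num = (s^3 + 10.5*s^2 + 34.07*s + 32.487) + (4) = s^3 + 10.5*s^2 + 34.07*s + 36.487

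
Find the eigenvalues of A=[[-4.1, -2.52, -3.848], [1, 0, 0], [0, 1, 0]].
Eigenvalues solve det(λI - A) = 0.
Characteristic polynomial: λ^3 + 4.1*λ^2 + 2.52*λ + 3.848 = 0.
Factor: (λ + 3.7)(λ^2 + 0.4*λ + 1.04) = 0.
Roots: -0.2 + 1j, -0.2 - 1j, -3.7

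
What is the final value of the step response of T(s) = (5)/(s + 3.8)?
FVT: lim_{t→∞} y(t) = lim_{s→0} s*Y(s) where Y(s) = T(s)/s.
= lim_{s→0} T(s) = T(0) = num(0)/den(0) = 5/3.8 = 1.316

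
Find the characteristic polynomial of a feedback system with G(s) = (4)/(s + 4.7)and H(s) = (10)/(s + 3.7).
Characteristic poly = G_den * H_den + G_num * H_num = (s^2 + 8.4*s + 17.39) + (40) = s^2 + 8.4*s + 57.39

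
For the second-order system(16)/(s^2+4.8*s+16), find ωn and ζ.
Standard form: ωn²/(s²+2ζωn·s+ωn²).
const=16=ωn² → ωn=4, s coeff=4.8=2ζωn → ζ=0.6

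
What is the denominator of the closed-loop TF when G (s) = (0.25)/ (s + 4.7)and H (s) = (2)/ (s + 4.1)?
Characteristic poly = G_den * H_den + G_num * H_num = (s^2 + 8.8*s + 19.27) + (0.5) = s^2 + 8.8*s + 19.77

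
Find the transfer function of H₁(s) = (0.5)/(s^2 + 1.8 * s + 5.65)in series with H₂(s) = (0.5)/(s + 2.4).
Series: H = H₁ · H₂ = (n₁·n₂)/(d₁·d₂).
Num: n₁·n₂ = 0.25. Den: d₁·d₂ = s^3 + 4.2*s^2 + 9.97*s + 13.56.
H(s) = (0.25)/(s^3 + 4.2*s^2 + 9.97*s + 13.56)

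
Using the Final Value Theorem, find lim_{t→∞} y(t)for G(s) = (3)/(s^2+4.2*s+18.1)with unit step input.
FVT: lim_{t→∞} y(t) = lim_{s→0} s*Y(s) where Y(s) = G(s)/s.
= lim_{s→0} G(s) = G(0) = num(0)/den(0) = 3/18.1 = 0.1657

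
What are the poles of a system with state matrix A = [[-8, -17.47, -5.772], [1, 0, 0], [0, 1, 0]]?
Eigenvalues solve det(λI - A) = 0.
Characteristic polynomial: λ^3 + 8*λ^2 + 17.47*λ + 5.772 = 0.
Factor: (λ + 0.4)(λ + 3.9)(λ + 3.7) = 0.
Roots: -0.4, -3.7, -3.9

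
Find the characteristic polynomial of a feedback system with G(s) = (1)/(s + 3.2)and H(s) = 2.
Characteristic poly = G_den * H_den + G_num * H_num = (s + 3.2) + (2) = s + 5.2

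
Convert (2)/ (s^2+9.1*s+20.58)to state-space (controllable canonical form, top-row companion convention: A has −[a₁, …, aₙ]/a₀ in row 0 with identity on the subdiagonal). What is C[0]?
Reachable canonical form: C = numerator coefficients (right-aligned, zero-padded to length n).
num = 2, C = [[0, 2]].
C[0] = 0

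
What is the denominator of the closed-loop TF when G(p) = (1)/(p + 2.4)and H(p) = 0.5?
Characteristic poly = G_den * H_den + G_num * H_num = (p + 2.4) + (0.5) = p + 2.9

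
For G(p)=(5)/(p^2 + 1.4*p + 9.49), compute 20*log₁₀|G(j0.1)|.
Substitute p = j*0.1: G(j0.1) = 0.527311 - 0.0077873j.
|G(j0.1)| = sqrt(Re² + Im²) = 0.5274.
20*log₁₀(0.5274) = -5.56 dB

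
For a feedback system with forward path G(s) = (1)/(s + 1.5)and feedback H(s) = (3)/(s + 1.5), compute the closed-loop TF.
Closed-loop T = G/(1+GH).
Numerator: G_num * H_den = s + 1.5.
Denominator: G_den * H_den + G_num * H_num = (s^2 + 3*s + 2.25) + (3) = s^2 + 3*s + 5.25.
T(s) = (s + 1.5)/(s^2 + 3*s + 5.25)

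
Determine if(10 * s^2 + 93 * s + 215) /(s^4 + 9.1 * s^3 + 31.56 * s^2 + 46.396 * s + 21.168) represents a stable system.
Denominator: s^4 + 9.1*s^3 + 31.56*s^2 + 46.396*s + 21.168 = (s + 2.7)(s + 0.8)(s^2 + 5.6*s + 9.8). Poles: -0.8, -2.7, -2.8 + 1.4j, -2.8 - 1.4j. All Re(p)<0: Yes (stable)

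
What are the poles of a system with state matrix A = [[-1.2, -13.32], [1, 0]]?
Eigenvalues solve det(λI - A) = 0.
Characteristic polynomial: λ^2 + 1.2*λ + 13.32 = 0.
Roots: -0.6 + 3.6j, -0.6 - 3.6j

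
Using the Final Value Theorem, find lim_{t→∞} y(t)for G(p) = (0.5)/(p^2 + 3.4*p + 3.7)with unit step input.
FVT: lim_{t→∞} y(t) = lim_{p→0} p*Y(p) where Y(p) = G(p)/p.
= lim_{p→0} G(p) = G(0) = num(0)/den(0) = 0.5/3.7 = 0.1351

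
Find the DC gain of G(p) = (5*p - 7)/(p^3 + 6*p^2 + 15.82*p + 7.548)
DC gain = G(0) = num(0)/den(0) = -7/7.548 = -0.9274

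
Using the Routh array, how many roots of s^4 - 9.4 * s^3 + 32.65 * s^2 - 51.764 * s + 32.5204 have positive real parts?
Routh array:
s^4: [1, 32.65, 32.5204]; s^3: [-9.4, -51.764]; s^2: [27.1432, 32.5204]; s^1: [-40.5018]; s^0: [32.5204]
First column: [1, -9.4, 27.1432, -40.5018, 32.5204]. Sign changes = RHP roots = 4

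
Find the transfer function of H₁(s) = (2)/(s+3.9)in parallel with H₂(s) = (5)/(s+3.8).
Parallel: H = H₁ + H₂ = (n₁·d₂ + n₂·d₁)/(d₁·d₂).
n₁·d₂ = 2*s + 7.6. n₂·d₁ = 5*s + 19.5. Sum = 7*s + 27.1. d₁·d₂ = s^2 + 7.7*s + 14.82.
H(s) = (7*s + 27.1)/(s^2 + 7.7*s + 14.82)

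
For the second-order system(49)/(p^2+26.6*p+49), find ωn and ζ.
Standard form: ωn²/(p²+2ζωn·p+ωn²).
const=49=ωn² → ωn=7, p coeff=26.6=2ζωn → ζ=1.9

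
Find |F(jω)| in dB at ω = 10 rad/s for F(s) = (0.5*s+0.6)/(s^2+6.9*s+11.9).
Substitute s = j*10: F(j10) = 0.023329 - 0.0384824j.
|F(j10)| = sqrt(Re² + Im²) = 0.045.
20*log₁₀(0.045) = -26.94 dB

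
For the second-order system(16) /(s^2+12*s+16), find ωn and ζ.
Standard form: ωn²/(s²+2ζωn·s+ωn²).
const=16=ωn² → ωn=4, s coeff=12=2ζωn → ζ=1.5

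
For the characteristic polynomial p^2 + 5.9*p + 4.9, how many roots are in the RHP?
p^2 + 5.9*p + 4.9 = (p + 4.9)(p + 1). Poles: -1, -4.9. RHP poles (Re>0): 0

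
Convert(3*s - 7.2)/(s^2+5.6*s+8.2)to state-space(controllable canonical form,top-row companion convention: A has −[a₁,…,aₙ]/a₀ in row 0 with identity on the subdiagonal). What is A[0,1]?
Reachable canonical form for den = s^2 + 5.6*s + 8.2: top row of A = -[a₁,a₂,...,aₙ]/a₀, ones on the subdiagonal, zeros elsewhere.
A = [[-5.6, -8.2], [1, 0]].
A[0,1] = -8.2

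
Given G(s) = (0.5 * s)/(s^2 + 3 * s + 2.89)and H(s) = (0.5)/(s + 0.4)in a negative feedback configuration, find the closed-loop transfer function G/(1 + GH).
Closed-loop T = G/(1+GH).
Numerator: G_num * H_den = 0.5*s^2 + 0.2*s.
Denominator: G_den * H_den + G_num * H_num = (s^3 + 3.4*s^2 + 4.09*s + 1.156) + (0.25*s) = s^3 + 3.4*s^2 + 4.34*s + 1.156.
T(s) = (0.5*s^2 + 0.2*s)/(s^3 + 3.4*s^2 + 4.34*s + 1.156)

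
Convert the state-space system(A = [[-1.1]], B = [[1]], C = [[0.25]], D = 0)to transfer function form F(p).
F(p) = C(pI - A)⁻¹B + D.
Characteristic polynomial det(pI - A) = p + 1.1.
Numerator from C·adj(pI-A)·B + D·det(pI-A) = 0.25.
F(p) = (0.25)/(p + 1.1)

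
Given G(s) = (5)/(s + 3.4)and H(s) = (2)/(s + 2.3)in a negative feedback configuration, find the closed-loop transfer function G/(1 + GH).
Closed-loop T = G/(1+GH).
Numerator: G_num * H_den = 5*s + 11.5.
Denominator: G_den * H_den + G_num * H_num = (s^2 + 5.7*s + 7.82) + (10) = s^2 + 5.7*s + 17.82.
T(s) = (5*s + 11.5)/(s^2 + 5.7*s + 17.82)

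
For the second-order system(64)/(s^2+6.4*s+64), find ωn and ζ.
Standard form: ωn²/(s²+2ζωn·s+ωn²).
const=64=ωn² → ωn=8, s coeff=6.4=2ζωn → ζ=0.4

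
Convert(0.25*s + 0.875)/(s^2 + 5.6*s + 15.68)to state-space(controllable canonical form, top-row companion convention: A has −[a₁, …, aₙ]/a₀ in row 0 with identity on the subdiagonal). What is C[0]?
Reachable canonical form: C = numerator coefficients (right-aligned, zero-padded to length n).
num = 0.25*s + 0.875, C = [[0.25, 0.875]].
C[0] = 0.25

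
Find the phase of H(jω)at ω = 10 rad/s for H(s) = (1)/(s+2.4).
Substitute s = j*10: H(j10) = 0.0226929 - 0.0945537j.
∠H(j10) = atan2(Im, Re) = atan2(-0.0945537, 0.0226929) = -76.50°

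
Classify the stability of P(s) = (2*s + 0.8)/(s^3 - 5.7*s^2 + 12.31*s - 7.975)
Denominator: s^3 - 5.7*s^2 + 12.31*s - 7.975 = (s - 1.1)(s^2 - 4.6*s + 7.25). Poles: 1.1, 2.3 + 1.4j, 2.3 - 1.4j. Unstable (3 pole(s) in RHP)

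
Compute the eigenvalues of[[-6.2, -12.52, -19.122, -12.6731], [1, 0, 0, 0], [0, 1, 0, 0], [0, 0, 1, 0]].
Eigenvalues solve det(λI - A) = 0.
Characteristic polynomial: λ^4 + 6.2*λ^3 + 12.52*λ^2 + 19.122*λ + 12.6731 = 0.
Factor: (λ + 4.1)(λ + 1.1)(λ^2 + λ + 2.81) = 0.
Roots: -0.5 + 1.6j, -0.5 - 1.6j, -1.1, -4.1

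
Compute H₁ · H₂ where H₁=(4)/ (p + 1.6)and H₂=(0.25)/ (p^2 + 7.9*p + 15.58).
Series: H = H₁ · H₂ = (n₁·n₂)/(d₁·d₂).
Num: n₁·n₂ = 1. Den: d₁·d₂ = p^3 + 9.5*p^2 + 28.22*p + 24.928.
H(p) = (1)/(p^3 + 9.5*p^2 + 28.22*p + 24.928)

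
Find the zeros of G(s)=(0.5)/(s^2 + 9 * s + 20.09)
Numerator is a nonzero constant (0.5) → Zeros: none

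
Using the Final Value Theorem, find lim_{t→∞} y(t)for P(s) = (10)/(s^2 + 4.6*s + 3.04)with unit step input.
FVT: lim_{t→∞} y(t) = lim_{s→0} s*Y(s) where Y(s) = P(s)/s.
= lim_{s→0} P(s) = P(0) = num(0)/den(0) = 10/3.04 = 3.289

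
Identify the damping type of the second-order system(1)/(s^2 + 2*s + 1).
Standard form: ωn²/(s²+2ζωn·s+ωn²) gives ωn=1, ζ=1.
Critically damped (ζ = 1)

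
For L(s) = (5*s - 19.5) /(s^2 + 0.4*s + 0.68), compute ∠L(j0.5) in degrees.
Substitute s = j*0.5: L(j0.5) = -35.06 + 22.1209j.
∠L(j0.5) = atan2(Im, Re) = atan2(22.1209, -35.06) = 147.75°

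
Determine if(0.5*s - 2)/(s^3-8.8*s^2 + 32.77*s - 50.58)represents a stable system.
Denominator: s^3 - 8.8*s^2 + 32.77*s - 50.58 = (s - 3.6)(s^2 - 5.2*s + 14.05). Poles: 2.6 + 2.7j, 2.6 - 2.7j, 3.6. All Re(p)<0: No (unstable)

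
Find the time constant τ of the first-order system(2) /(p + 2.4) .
First-order system: τ = -1/pole. Pole = -2.4. τ = -1/(-2.4) = 0.4167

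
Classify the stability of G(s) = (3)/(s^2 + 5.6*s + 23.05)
Denominator: s^2 + 5.6*s + 23.05. Poles: -2.8 + 3.9j, -2.8 - 3.9j. Stable (all poles in LHP)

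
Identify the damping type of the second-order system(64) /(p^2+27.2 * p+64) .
Standard form: ωn²/(p²+2ζωn·p+ωn²) gives ωn=8, ζ=1.7.
Overdamped (ζ = 1.7 > 1)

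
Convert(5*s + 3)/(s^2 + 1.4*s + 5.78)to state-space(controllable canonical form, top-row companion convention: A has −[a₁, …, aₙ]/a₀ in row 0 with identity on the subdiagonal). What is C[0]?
Reachable canonical form: C = numerator coefficients (right-aligned, zero-padded to length n).
num = 5*s + 3, C = [[5, 3]].
C[0] = 5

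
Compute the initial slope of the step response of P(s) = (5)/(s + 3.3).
IVT: y'(0⁺) = lim_{s→∞} s²·Y(s) = lim_{s→∞} s·P(s).
deg(num) = 0, deg(den) = 1, relative degree = 1, so s·P(s) → (leading num)/(leading den) = 5/1 = 5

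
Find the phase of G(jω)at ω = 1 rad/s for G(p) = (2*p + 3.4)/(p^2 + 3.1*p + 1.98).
Substitute p = j*1: G(j1) = 0.901763 - 0.811701j.
∠G(j1) = atan2(Im, Re) = atan2(-0.811701, 0.901763) = -41.99°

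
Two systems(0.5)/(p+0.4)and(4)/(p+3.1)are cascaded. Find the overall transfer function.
Series: H = H₁ · H₂ = (n₁·n₂)/(d₁·d₂).
Num: n₁·n₂ = 2. Den: d₁·d₂ = p^2 + 3.5*p + 1.24.
H(p) = (2)/(p^2 + 3.5*p + 1.24)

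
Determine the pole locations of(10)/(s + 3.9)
Set denominator = 0: s + 3.9 = 0 → Poles: -3.9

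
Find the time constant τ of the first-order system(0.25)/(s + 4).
First-order system: τ = -1/pole. Pole = -4. τ = -1/(-4) = 0.25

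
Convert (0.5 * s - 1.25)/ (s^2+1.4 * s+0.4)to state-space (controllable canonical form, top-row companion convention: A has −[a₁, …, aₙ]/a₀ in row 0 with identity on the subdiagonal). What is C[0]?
Reachable canonical form: C = numerator coefficients (right-aligned, zero-padded to length n).
num = 0.5*s - 1.25, C = [[0.5, -1.25]].
C[0] = 0.5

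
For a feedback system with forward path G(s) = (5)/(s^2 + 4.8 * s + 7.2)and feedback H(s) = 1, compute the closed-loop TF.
Closed-loop T = G/(1+GH).
Numerator: G_num * H_den = 5.
Denominator: G_den * H_den + G_num * H_num = (s^2 + 4.8*s + 7.2) + (5) = s^2 + 4.8*s + 12.2.
T(s) = (5)/(s^2 + 4.8*s + 12.2)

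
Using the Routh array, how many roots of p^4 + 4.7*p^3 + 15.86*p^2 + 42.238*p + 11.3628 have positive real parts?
Routh array:
p^4: [1, 15.86, 11.3628]; p^3: [4.7, 42.238]; p^2: [6.87319, 11.3628]; p^1: [34.4679]; p^0: [11.3628]
First column: [1, 4.7, 6.87319, 34.4679, 11.3628]. Sign changes = RHP roots = 0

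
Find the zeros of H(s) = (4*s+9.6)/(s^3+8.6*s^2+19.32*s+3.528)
Set numerator = 0: 4*s + 9.6 = 0 → Zeros: -2.4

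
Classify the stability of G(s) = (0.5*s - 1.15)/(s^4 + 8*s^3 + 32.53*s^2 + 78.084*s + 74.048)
Denominator: s^4 + 8*s^3 + 32.53*s^2 + 78.084*s + 74.048 = (s + 2)(s + 3.2)(s^2 + 2.8*s + 11.57). Poles: -1.4 + 3.1j, -1.4 - 3.1j, -2, -3.2. Stable (all poles in LHP)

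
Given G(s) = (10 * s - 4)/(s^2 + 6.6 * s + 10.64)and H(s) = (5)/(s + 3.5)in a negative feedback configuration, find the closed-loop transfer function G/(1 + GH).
Closed-loop T = G/(1+GH).
Numerator: G_num * H_den = 10*s^2 + 31*s - 14.
Denominator: G_den * H_den + G_num * H_num = (s^3 + 10.1*s^2 + 33.74*s + 37.24) + (50*s - 20) = s^3 + 10.1*s^2 + 83.74*s + 17.24.
T(s) = (10*s^2 + 31*s - 14)/(s^3 + 10.1*s^2 + 83.74*s + 17.24)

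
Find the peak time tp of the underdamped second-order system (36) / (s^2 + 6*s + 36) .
Standard form: ωn²/(s²+2ζωn·s+ωn²) → ωn = 6, ζ = 0.5.
ωd = ωn·√(1-ζ²) = 6·√(1-0.5²) = 5.196.
tp = π/ωd = π/5.196 = 0.6046 s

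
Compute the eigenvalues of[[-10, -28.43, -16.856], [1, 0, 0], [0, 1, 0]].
Eigenvalues solve det(λI - A) = 0.
Characteristic polynomial: λ^3 + 10*λ^2 + 28.43*λ + 16.856 = 0.
Factor: (λ + 0.8)(λ + 4.9)(λ + 4.3) = 0.
Roots: -0.8, -4.3, -4.9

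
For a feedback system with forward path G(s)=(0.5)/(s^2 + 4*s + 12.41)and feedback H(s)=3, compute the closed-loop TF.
Closed-loop T = G/(1+GH).
Numerator: G_num * H_den = 0.5.
Denominator: G_den * H_den + G_num * H_num = (s^2 + 4*s + 12.41) + (1.5) = s^2 + 4*s + 13.91.
T(s) = (0.5)/(s^2 + 4*s + 13.91)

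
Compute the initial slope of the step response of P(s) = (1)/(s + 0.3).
IVT: y'(0⁺) = lim_{s→∞} s²·Y(s) = lim_{s→∞} s·P(s).
deg(num) = 0, deg(den) = 1, relative degree = 1, so s·P(s) → (leading num)/(leading den) = 1/1 = 1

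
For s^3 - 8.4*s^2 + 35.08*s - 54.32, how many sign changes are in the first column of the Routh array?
Routh array:
s^3: [1, 35.08]; s^2: [-8.4, -54.32]; s^1: [28.6133]; s^0: [-54.32]
First column: [1, -8.4, 28.6133, -54.32]. Sign changes = 3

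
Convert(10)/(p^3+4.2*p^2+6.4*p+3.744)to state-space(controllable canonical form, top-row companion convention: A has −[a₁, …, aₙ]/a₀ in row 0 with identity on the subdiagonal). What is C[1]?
Reachable canonical form: C = numerator coefficients (right-aligned, zero-padded to length n).
num = 10, C = [[0, 0, 10]].
C[1] = 0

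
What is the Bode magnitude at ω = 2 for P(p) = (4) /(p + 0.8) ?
Substitute p = j*2: P(j2) = 0.689655 - 1.72414j.
|P(j2)| = sqrt(Re² + Im²) = 1.857.
20*log₁₀(1.857) = 5.38 dB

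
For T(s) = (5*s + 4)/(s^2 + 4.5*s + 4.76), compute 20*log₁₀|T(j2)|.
Substitute s = j*2: T(j2) = 1.14051 - 0.348135j.
|T(j2)| = sqrt(Re² + Im²) = 1.192.
20*log₁₀(1.192) = 1.53 dB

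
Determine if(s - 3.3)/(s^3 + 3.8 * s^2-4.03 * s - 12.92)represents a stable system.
Denominator: s^3 + 3.8*s^2 - 4.03*s - 12.92 = (s - 1.9)(s + 4)(s + 1.7). Poles: -1.7, -4, 1.9. All Re(p)<0: No (unstable)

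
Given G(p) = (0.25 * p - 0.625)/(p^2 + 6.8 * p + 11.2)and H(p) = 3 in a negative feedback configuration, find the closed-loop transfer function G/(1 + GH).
Closed-loop T = G/(1+GH).
Numerator: G_num * H_den = 0.25*p - 0.625.
Denominator: G_den * H_den + G_num * H_num = (p^2 + 6.8*p + 11.2) + (0.75*p - 1.875) = p^2 + 7.55*p + 9.325.
T(p) = (0.25*p - 0.625)/(p^2 + 7.55*p + 9.325)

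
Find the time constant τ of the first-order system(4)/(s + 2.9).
First-order system: τ = -1/pole. Pole = -2.9. τ = -1/(-2.9) = 0.3448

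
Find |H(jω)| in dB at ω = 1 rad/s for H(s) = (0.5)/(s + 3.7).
Substitute s = j*1: H(j1) = 0.125936 - 0.0340368j.
|H(j1)| = sqrt(Re² + Im²) = 0.1305.
20*log₁₀(0.1305) = -17.69 dB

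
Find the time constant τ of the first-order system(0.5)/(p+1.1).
First-order system: τ = -1/pole. Pole = -1.1. τ = -1/(-1.1) = 0.9091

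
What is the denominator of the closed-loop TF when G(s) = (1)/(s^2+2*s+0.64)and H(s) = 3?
Characteristic poly = G_den * H_den + G_num * H_num = (s^2 + 2*s + 0.64) + (3) = s^2 + 2*s + 3.64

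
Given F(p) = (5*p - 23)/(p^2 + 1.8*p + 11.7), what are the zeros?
Set numerator = 0: 5*p - 23 = 0 → Zeros: 4.6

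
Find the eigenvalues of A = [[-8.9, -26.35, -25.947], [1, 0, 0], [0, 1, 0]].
Eigenvalues solve det(λI - A) = 0.
Characteristic polynomial: λ^3 + 8.9*λ^2 + 26.35*λ + 25.947 = 0.
Factor: (λ + 3.1)(λ + 2.7)(λ + 3.1) = 0.
Roots: -2.7, -3.1, -3.1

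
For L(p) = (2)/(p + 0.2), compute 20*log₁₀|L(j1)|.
Substitute p = j*1: L(j1) = 0.384615 - 1.92308j.
|L(j1)| = sqrt(Re² + Im²) = 1.961.
20*log₁₀(1.961) = 5.85 dB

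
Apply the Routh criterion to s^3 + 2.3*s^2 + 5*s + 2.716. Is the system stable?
Routh array:
s^3: [1, 5]; s^2: [2.3, 2.716]; s^1: [3.81913]; s^0: [2.716]
First column: [1, 2.3, 3.81913, 2.716]. Sign changes = 0.
Yes, stable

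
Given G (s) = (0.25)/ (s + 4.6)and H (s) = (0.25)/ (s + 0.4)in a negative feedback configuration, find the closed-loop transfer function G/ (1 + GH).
Closed-loop T = G/(1+GH).
Numerator: G_num * H_den = 0.25*s + 0.1.
Denominator: G_den * H_den + G_num * H_num = (s^2 + 5*s + 1.84) + (0.0625) = s^2 + 5*s + 1.9025.
T(s) = (0.25*s + 0.1)/(s^2 + 5*s + 1.9025)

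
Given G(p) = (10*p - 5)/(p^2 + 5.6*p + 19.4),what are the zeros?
Set numerator = 0: 10*p - 5 = 0 → Zeros: 0.5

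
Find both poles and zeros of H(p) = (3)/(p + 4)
Set denominator = 0: p + 4 = 0 → Poles: -4
Numerator is a nonzero constant (3) → Zeros: none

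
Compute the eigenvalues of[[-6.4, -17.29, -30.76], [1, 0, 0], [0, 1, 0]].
Eigenvalues solve det(λI - A) = 0.
Characteristic polynomial: λ^3 + 6.4*λ^2 + 17.29*λ + 30.76 = 0.
Factor: (λ + 4)(λ^2 + 2.4*λ + 7.69) = 0.
Roots: -1.2 + 2.5j, -1.2 - 2.5j, -4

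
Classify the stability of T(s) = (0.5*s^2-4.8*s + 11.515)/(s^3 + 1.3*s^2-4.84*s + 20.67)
Denominator: s^3 + 1.3*s^2 - 4.84*s + 20.67 = (s + 3.9)(s^2 - 2.6*s + 5.3). Poles: -3.9, 1.3 + 1.9j, 1.3 - 1.9j. Unstable (2 pole(s) in RHP)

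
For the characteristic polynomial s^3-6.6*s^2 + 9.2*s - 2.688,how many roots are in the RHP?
s^3 - 6.6*s^2 + 9.2*s - 2.688 = (s - 4.8)(s - 1.4)(s - 0.4). Poles: 0.4, 1.4, 4.8. RHP poles (Re>0): 3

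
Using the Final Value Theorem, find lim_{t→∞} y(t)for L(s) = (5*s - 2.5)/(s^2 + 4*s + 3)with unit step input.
FVT: lim_{t→∞} y(t) = lim_{s→0} s*Y(s) where Y(s) = L(s)/s.
= lim_{s→0} L(s) = L(0) = num(0)/den(0) = -2.5/3 = -0.8333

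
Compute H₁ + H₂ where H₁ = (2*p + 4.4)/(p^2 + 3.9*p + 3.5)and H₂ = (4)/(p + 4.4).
Parallel: H = H₁ + H₂ = (n₁·d₂ + n₂·d₁)/(d₁·d₂).
n₁·d₂ = 2*p^2 + 13.2*p + 19.36. n₂·d₁ = 4*p^2 + 15.6*p + 14. Sum = 6*p^2 + 28.8*p + 33.36. d₁·d₂ = p^3 + 8.3*p^2 + 20.66*p + 15.4.
H(p) = (6*p^2 + 28.8*p + 33.36)/(p^3 + 8.3*p^2 + 20.66*p + 15.4)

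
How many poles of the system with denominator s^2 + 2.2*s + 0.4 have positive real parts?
s^2 + 2.2*s + 0.4 = (s + 0.2)(s + 2). Poles: -0.2, -2. RHP poles (Re>0): 0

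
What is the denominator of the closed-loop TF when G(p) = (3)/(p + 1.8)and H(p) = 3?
Characteristic poly = G_den * H_den + G_num * H_num = (p + 1.8) + (9) = p + 10.8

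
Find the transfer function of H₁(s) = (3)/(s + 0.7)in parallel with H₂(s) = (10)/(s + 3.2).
Parallel: H = H₁ + H₂ = (n₁·d₂ + n₂·d₁)/(d₁·d₂).
n₁·d₂ = 3*s + 9.6. n₂·d₁ = 10*s + 7. Sum = 13*s + 16.6. d₁·d₂ = s^2 + 3.9*s + 2.24.
H(s) = (13*s + 16.6)/(s^2 + 3.9*s + 2.24)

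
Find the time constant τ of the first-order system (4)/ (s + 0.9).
First-order system: τ = -1/pole. Pole = -0.9. τ = -1/(-0.9) = 1.111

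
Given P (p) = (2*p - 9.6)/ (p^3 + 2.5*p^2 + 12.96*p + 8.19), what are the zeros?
Set numerator = 0: 2*p - 9.6 = 0 → Zeros: 4.8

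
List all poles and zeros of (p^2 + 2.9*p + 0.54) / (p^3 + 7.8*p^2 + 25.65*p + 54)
Set denominator = 0: p^3 + 7.8*p^2 + 25.65*p + 54 = (p + 4.8)(p^2 + 3*p + 11.25) = 0 → Poles: -1.5 + 3j, -1.5 - 3j, -4.8
Set numerator = 0: p^2 + 2.9*p + 0.54 = (p + 0.2)(p + 2.7) = 0 → Zeros: -0.2, -2.7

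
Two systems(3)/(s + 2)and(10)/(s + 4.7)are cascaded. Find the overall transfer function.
Series: H = H₁ · H₂ = (n₁·n₂)/(d₁·d₂).
Num: n₁·n₂ = 30. Den: d₁·d₂ = s^2 + 6.7*s + 9.4.
H(s) = (30)/(s^2 + 6.7*s + 9.4)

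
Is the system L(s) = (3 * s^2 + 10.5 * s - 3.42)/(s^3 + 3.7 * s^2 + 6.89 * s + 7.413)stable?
Denominator: s^3 + 3.7*s^2 + 6.89*s + 7.413 = (s + 2.1)(s^2 + 1.6*s + 3.53). Poles: -0.8 + 1.7j, -0.8 - 1.7j, -2.1. All Re(p)<0: Yes (stable)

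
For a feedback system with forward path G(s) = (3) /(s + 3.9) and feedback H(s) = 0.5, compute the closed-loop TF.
Closed-loop T = G/(1+GH).
Numerator: G_num * H_den = 3.
Denominator: G_den * H_den + G_num * H_num = (s + 3.9) + (1.5) = s + 5.4.
T(s) = (3)/(s + 5.4)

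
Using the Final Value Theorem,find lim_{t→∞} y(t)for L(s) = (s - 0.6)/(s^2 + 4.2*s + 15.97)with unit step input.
FVT: lim_{t→∞} y(t) = lim_{s→0} s*Y(s) where Y(s) = L(s)/s.
= lim_{s→0} L(s) = L(0) = num(0)/den(0) = -0.6/15.97 = -0.03757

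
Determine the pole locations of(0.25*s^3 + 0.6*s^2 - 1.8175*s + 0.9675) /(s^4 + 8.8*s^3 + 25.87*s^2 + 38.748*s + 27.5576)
Set denominator = 0: s^4 + 8.8*s^3 + 25.87*s^2 + 38.748*s + 27.5576 = (s + 4.9)(s + 1.9)(s^2 + 2*s + 2.96) = 0 → Poles: -1 + 1.4j, -1 - 1.4j, -1.9, -4.9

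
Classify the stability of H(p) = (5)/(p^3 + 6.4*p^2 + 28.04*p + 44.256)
Denominator: p^3 + 6.4*p^2 + 28.04*p + 44.256 = (p + 2.4)(p^2 + 4*p + 18.44). Poles: -2 + 3.8j, -2 - 3.8j, -2.4. Stable (all poles in LHP)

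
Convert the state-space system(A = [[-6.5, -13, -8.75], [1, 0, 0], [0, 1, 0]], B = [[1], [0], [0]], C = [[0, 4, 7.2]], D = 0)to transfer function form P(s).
P(s) = C(sI - A)⁻¹B + D.
Characteristic polynomial det(sI - A) = s^3 + 6.5*s^2 + 13*s + 8.75.
Numerator from C·adj(sI-A)·B + D·det(sI-A) = 4*s + 7.2.
P(s) = (4*s + 7.2)/(s^3 + 6.5*s^2 + 13*s + 8.75)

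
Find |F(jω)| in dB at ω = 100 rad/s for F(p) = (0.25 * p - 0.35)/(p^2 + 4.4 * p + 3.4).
Substitute p = j*100: F(j100) = 0.000144806 - 0.00249448j.
|F(j100)| = sqrt(Re² + Im²) = 0.002499.
20*log₁₀(0.002499) = -52.05 dB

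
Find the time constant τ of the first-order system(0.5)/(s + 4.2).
First-order system: τ = -1/pole. Pole = -4.2. τ = -1/(-4.2) = 0.2381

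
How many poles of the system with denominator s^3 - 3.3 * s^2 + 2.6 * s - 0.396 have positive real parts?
s^3 - 3.3*s^2 + 2.6*s - 0.396 = (s - 2.2)(s - 0.9)(s - 0.2). Poles: 0.2, 0.9, 2.2. RHP poles (Re>0): 3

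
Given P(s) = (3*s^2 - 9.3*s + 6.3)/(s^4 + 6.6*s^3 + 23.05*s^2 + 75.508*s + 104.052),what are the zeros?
Set numerator = 0: 3*s^2 - 9.3*s + 6.3 = 3*(s - 2.1)(s - 1) = 0 → Zeros: 1, 2.1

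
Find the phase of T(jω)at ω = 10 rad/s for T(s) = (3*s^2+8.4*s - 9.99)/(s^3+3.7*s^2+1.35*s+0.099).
Substitute s = j*10: T(j10) = 0.0286481 - 0.30349j.
∠T(j10) = atan2(Im, Re) = atan2(-0.30349, 0.0286481) = -84.61°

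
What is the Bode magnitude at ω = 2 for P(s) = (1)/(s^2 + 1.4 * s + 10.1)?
Substitute s = j*2: P(j2) = 0.135405 - 0.0621532j.
|P(j2)| = sqrt(Re² + Im²) = 0.149.
20*log₁₀(0.149) = -16.54 dB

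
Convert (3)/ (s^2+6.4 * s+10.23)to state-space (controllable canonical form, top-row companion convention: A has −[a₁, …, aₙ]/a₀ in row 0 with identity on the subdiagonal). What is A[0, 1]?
Reachable canonical form for den = s^2 + 6.4*s + 10.23: top row of A = -[a₁,a₂,...,aₙ]/a₀, ones on the subdiagonal, zeros elsewhere.
A = [[-6.4, -10.23], [1, 0]].
A[0,1] = -10.23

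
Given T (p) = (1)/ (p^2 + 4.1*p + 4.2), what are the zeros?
Numerator is a nonzero constant (1) → Zeros: none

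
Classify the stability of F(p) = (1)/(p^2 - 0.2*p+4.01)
Denominator: p^2 - 0.2*p + 4.01. Poles: 0.1 + 2j, 0.1 - 2j. Unstable (2 pole(s) in RHP)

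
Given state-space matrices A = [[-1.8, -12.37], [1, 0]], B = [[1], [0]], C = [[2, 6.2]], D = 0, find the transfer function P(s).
P(s) = C(sI - A)⁻¹B + D.
Characteristic polynomial det(sI - A) = s^2 + 1.8*s + 12.37.
Numerator from C·adj(sI-A)·B + D·det(sI-A) = 2*s + 6.2.
P(s) = (2*s + 6.2)/(s^2 + 1.8*s + 12.37)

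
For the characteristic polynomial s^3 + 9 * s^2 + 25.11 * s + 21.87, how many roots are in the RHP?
s^3 + 9*s^2 + 25.11*s + 21.87 = (s + 2.7)(s + 1.8)(s + 4.5). Poles: -1.8, -2.7, -4.5. RHP poles (Re>0): 0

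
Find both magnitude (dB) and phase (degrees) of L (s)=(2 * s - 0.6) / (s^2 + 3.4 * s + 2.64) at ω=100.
Substitute s = j*100: L(j100) = 0.00073952 - 0.0199801j.
|L| = 20*log₁₀(sqrt(Re²+Im²)) = -33.98 dB.
∠L = atan2(Im, Re) = -87.88°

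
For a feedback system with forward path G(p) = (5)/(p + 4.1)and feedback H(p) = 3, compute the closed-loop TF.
Closed-loop T = G/(1+GH).
Numerator: G_num * H_den = 5.
Denominator: G_den * H_den + G_num * H_num = (p + 4.1) + (15) = p + 19.1.
T(p) = (5)/(p + 19.1)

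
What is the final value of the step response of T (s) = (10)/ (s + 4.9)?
FVT: lim_{t→∞} y(t) = lim_{s→0} s*Y(s) where Y(s) = T(s)/s.
= lim_{s→0} T(s) = T(0) = num(0)/den(0) = 10/4.9 = 2.041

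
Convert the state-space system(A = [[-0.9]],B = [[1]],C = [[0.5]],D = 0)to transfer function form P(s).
P(s) = C(sI - A)⁻¹B + D.
Characteristic polynomial det(sI - A) = s + 0.9.
Numerator from C·adj(sI-A)·B + D·det(sI-A) = 0.5.
P(s) = (0.5)/(s + 0.9)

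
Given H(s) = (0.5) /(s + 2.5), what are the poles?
Set denominator = 0: s + 2.5 = 0 → Poles: -2.5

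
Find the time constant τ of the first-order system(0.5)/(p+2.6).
First-order system: τ = -1/pole. Pole = -2.6. τ = -1/(-2.6) = 0.3846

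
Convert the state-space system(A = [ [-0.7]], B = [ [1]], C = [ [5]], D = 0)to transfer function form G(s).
G(s) = C(sI - A)⁻¹B + D.
Characteristic polynomial det(sI - A) = s + 0.7.
Numerator from C·adj(sI-A)·B + D·det(sI-A) = 5.
G(s) = (5)/(s + 0.7)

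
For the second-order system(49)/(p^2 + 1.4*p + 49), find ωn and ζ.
Standard form: ωn²/(p²+2ζωn·p+ωn²).
const=49=ωn² → ωn=7, p coeff=1.4=2ζωn → ζ=0.1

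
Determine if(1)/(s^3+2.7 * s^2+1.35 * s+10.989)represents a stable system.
Denominator: s^3 + 2.7*s^2 + 1.35*s + 10.989 = (s + 3.3)(s^2 - 0.6*s + 3.33). Poles: -3.3, 0.3 + 1.8j, 0.3 - 1.8j. All Re(p)<0: No (unstable)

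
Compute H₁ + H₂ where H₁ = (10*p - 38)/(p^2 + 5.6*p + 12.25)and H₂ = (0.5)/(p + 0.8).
Parallel: H = H₁ + H₂ = (n₁·d₂ + n₂·d₁)/(d₁·d₂).
n₁·d₂ = 10*p^2 - 30*p - 30.4. n₂·d₁ = 0.5*p^2 + 2.8*p + 6.125. Sum = 10.5*p^2 - 27.2*p - 24.275. d₁·d₂ = p^3 + 6.4*p^2 + 16.73*p + 9.8.
H(p) = (10.5*p^2 - 27.2*p - 24.275)/(p^3 + 6.4*p^2 + 16.73*p + 9.8)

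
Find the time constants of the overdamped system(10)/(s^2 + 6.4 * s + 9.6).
Overdamped: real poles at -2.4, -4. τ = -1/pole → τ₁ = 0.4167, τ₂ = 0.25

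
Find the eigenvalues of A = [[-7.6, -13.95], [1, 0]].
Eigenvalues solve det(λI - A) = 0.
Characteristic polynomial: λ^2 + 7.6*λ + 13.95 = 0.
Factor: (λ + 3.1)(λ + 4.5) = 0.
Roots: -3.1, -4.5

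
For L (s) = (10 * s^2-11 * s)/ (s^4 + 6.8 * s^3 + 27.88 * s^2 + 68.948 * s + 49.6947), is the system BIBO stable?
Denominator: s^4 + 6.8*s^3 + 27.88*s^2 + 68.948*s + 49.6947 = (s + 1.1)(s + 3.3)(s^2 + 2.4*s + 13.69). Poles: -1.1, -1.2 + 3.5j, -1.2 - 3.5j, -3.3. All Re(p)<0: Yes (stable)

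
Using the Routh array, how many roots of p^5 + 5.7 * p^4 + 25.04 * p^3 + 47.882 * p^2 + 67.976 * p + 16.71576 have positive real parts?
Routh array:
p^5: [1, 25.04, 67.976]; p^4: [5.7, 47.882, 16.71576]; p^3: [16.6396, 65.0434]; p^2: [25.601, 16.71576]; p^1: [54.1788]; p^0: [16.71576]
First column: [1, 5.7, 16.6396, 25.601, 54.1788, 16.71576]. Sign changes = RHP roots = 0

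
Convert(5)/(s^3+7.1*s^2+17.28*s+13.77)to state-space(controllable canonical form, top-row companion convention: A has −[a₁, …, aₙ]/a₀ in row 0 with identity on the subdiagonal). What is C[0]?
Reachable canonical form: C = numerator coefficients (right-aligned, zero-padded to length n).
num = 5, C = [[0, 0, 5]].
C[0] = 0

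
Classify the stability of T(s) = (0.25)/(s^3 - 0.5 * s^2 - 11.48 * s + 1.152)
Denominator: s^3 - 0.5*s^2 - 11.48*s + 1.152 = (s - 0.1)(s - 3.6)(s + 3.2). Poles: -3.2, 0.1, 3.6. Unstable (2 pole(s) in RHP)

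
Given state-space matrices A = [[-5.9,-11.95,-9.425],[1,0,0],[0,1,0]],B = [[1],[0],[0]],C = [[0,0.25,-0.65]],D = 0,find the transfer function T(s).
T(s) = C(sI - A)⁻¹B + D.
Characteristic polynomial det(sI - A) = s^3 + 5.9*s^2 + 11.95*s + 9.425.
Numerator from C·adj(sI-A)·B + D·det(sI-A) = 0.25*s - 0.65.
T(s) = (0.25*s - 0.65)/(s^3 + 5.9*s^2 + 11.95*s + 9.425)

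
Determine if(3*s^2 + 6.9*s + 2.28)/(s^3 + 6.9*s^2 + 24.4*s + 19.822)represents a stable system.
Denominator: s^3 + 6.9*s^2 + 24.4*s + 19.822 = (s + 1.1)(s^2 + 5.8*s + 18.02). Poles: -1.1, -2.9 + 3.1j, -2.9 - 3.1j. All Re(p)<0: Yes (stable)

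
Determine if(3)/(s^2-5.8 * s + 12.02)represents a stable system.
Denominator: s^2 - 5.8*s + 12.02. Poles: 2.9 + 1.9j, 2.9 - 1.9j. All Re(p)<0: No (unstable)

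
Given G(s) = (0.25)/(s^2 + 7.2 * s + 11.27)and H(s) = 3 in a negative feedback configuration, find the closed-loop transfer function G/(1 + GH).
Closed-loop T = G/(1+GH).
Numerator: G_num * H_den = 0.25.
Denominator: G_den * H_den + G_num * H_num = (s^2 + 7.2*s + 11.27) + (0.75) = s^2 + 7.2*s + 12.02.
T(s) = (0.25)/(s^2 + 7.2*s + 12.02)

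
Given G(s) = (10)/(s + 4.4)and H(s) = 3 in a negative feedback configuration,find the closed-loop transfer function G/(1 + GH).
Closed-loop T = G/(1+GH).
Numerator: G_num * H_den = 10.
Denominator: G_den * H_den + G_num * H_num = (s + 4.4) + (30) = s + 34.4.
T(s) = (10)/(s + 34.4)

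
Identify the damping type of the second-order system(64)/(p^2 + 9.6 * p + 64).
Standard form: ωn²/(p²+2ζωn·p+ωn²) gives ωn=8, ζ=0.6.
Underdamped (ζ = 0.6 < 1)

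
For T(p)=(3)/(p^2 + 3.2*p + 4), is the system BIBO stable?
Denominator: p^2 + 3.2*p + 4. Poles: -1.6 + 1.2j, -1.6 - 1.2j. All Re(p)<0: Yes (stable)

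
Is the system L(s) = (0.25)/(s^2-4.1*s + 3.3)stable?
Denominator: s^2 - 4.1*s + 3.3 = (s - 1.1)(s - 3). Poles: 1.1, 3. All Re(p)<0: No (unstable)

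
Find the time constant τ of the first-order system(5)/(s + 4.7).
First-order system: τ = -1/pole. Pole = -4.7. τ = -1/(-4.7) = 0.2128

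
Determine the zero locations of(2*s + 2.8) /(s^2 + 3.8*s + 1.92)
Set numerator = 0: 2*s + 2.8 = 0 → Zeros: -1.4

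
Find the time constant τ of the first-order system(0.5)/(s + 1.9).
First-order system: τ = -1/pole. Pole = -1.9. τ = -1/(-1.9) = 0.5263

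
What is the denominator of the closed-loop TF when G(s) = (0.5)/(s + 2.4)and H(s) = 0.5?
Characteristic poly = G_den * H_den + G_num * H_num = (s + 2.4) + (0.25) = s + 2.65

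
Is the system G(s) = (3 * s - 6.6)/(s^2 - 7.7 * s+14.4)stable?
Denominator: s^2 - 7.7*s + 14.4 = (s - 3.2)(s - 4.5). Poles: 3.2, 4.5. All Re(p)<0: No (unstable)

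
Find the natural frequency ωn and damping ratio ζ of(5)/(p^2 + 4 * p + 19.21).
Underdamped: complex pole -2 + 3.9j. ωn = |pole| = 4.383, ζ = -Re(pole)/ωn = 0.4563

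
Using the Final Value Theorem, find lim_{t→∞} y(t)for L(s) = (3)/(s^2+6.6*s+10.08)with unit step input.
FVT: lim_{t→∞} y(t) = lim_{s→0} s*Y(s) where Y(s) = L(s)/s.
= lim_{s→0} L(s) = L(0) = num(0)/den(0) = 3/10.08 = 0.2976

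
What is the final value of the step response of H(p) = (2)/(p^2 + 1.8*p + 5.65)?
FVT: lim_{t→∞} y(t) = lim_{p→0} p*Y(p) where Y(p) = H(p)/p.
= lim_{p→0} H(p) = H(0) = num(0)/den(0) = 2/5.65 = 0.354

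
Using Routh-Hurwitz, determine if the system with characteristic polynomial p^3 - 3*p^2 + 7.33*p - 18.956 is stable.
Routh array:
p^3: [1, 7.33]; p^2: [-3, -18.956]; p^1: [1.01133]; p^0: [-18.956]
First column: [1, -3, 1.01133, -18.956]. Sign changes = 3.
No, unstable (3 RHP root(s))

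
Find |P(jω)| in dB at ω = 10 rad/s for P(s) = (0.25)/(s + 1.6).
Substitute s = j*10: P(j10) = 0.00390016 - 0.024376j.
|P(j10)| = sqrt(Re² + Im²) = 0.02469.
20*log₁₀(0.02469) = -32.15 dB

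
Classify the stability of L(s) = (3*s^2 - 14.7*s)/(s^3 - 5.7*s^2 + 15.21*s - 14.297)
Denominator: s^3 - 5.7*s^2 + 15.21*s - 14.297 = (s - 1.7)(s^2 - 4*s + 8.41). Poles: 1.7, 2 + 2.1j, 2 - 2.1j. Unstable (3 pole(s) in RHP)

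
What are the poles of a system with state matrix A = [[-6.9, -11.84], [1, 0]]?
Eigenvalues solve det(λI - A) = 0.
Characteristic polynomial: λ^2 + 6.9*λ + 11.84 = 0.
Factor: (λ + 3.7)(λ + 3.2) = 0.
Roots: -3.2, -3.7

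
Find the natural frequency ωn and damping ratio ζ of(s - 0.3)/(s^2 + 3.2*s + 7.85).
Underdamped: complex pole -1.6 + 2.3j. ωn = |pole| = 2.802, ζ = -Re(pole)/ωn = 0.5711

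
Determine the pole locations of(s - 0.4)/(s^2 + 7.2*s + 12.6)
Set denominator = 0: s^2 + 7.2*s + 12.6 = (s + 3)(s + 4.2) = 0 → Poles: -3, -4.2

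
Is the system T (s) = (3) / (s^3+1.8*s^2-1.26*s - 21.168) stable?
Denominator: s^3 + 1.8*s^2 - 1.26*s - 21.168 = (s - 2.4)(s^2 + 4.2*s + 8.82). Poles: -2.1 + 2.1j, -2.1 - 2.1j, 2.4. All Re(p)<0: No (unstable)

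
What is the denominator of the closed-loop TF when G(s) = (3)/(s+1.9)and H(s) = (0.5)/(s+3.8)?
Characteristic poly = G_den * H_den + G_num * H_num = (s^2 + 5.7*s + 7.22) + (1.5) = s^2 + 5.7*s + 8.72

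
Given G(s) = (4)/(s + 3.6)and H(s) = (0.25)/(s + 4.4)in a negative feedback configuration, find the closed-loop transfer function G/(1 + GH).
Closed-loop T = G/(1+GH).
Numerator: G_num * H_den = 4*s + 17.6.
Denominator: G_den * H_den + G_num * H_num = (s^2 + 8*s + 15.84) + (1) = s^2 + 8*s + 16.84.
T(s) = (4*s + 17.6)/(s^2 + 8*s + 16.84)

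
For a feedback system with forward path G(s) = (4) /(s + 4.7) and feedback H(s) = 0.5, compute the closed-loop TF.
Closed-loop T = G/(1+GH).
Numerator: G_num * H_den = 4.
Denominator: G_den * H_den + G_num * H_num = (s + 4.7) + (2) = s + 6.7.
T(s) = (4)/(s + 6.7)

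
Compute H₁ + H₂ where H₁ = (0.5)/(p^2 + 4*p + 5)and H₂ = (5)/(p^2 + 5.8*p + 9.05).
Parallel: H = H₁ + H₂ = (n₁·d₂ + n₂·d₁)/(d₁·d₂).
n₁·d₂ = 0.5*p^2 + 2.9*p + 4.525. n₂·d₁ = 5*p^2 + 20*p + 25. Sum = 5.5*p^2 + 22.9*p + 29.525. d₁·d₂ = p^4 + 9.8*p^3 + 37.25*p^2 + 65.2*p + 45.25.
H(p) = (5.5*p^2 + 22.9*p + 29.525)/(p^4 + 9.8*p^3 + 37.25*p^2 + 65.2*p + 45.25)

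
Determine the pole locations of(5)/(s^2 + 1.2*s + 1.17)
Set denominator = 0: s^2 + 1.2*s + 1.17 = 0 → Poles: -0.6 + 0.9j, -0.6 - 0.9j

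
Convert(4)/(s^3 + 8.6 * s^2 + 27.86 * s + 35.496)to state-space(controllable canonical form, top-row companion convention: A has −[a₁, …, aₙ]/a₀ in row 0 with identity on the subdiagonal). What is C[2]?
Reachable canonical form: C = numerator coefficients (right-aligned, zero-padded to length n).
num = 4, C = [[0, 0, 4]].
C[2] = 4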